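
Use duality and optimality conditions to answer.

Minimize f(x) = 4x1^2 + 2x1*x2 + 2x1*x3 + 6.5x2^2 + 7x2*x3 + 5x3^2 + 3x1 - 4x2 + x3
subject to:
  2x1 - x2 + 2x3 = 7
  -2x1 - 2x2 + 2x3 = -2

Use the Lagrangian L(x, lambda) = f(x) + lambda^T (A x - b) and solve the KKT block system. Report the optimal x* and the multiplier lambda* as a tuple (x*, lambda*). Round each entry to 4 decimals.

Form the Lagrangian:
  L(x, lambda) = (1/2) x^T Q x + c^T x + lambda^T (A x - b)
Stationarity (grad_x L = 0): Q x + c + A^T lambda = 0.
Primal feasibility: A x = b.

This gives the KKT block system:
  [ Q   A^T ] [ x     ]   [-c ]
  [ A    0  ] [ lambda ] = [ b ]

Solving the linear system:
  x*      = (2.4013, -0.6054, 0.796)
  lambda* = (-8.0291, 3.2668)
  f(x*)   = 36.5796

x* = (2.4013, -0.6054, 0.796), lambda* = (-8.0291, 3.2668)


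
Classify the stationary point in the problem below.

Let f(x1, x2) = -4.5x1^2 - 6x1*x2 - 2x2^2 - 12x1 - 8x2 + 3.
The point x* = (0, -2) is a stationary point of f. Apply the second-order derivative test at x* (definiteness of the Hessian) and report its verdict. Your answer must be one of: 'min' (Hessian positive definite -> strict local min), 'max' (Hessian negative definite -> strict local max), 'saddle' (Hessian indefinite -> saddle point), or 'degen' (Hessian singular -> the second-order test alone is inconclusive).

Compute the Hessian H = grad^2 f:
  H = [[-9, -6], [-6, -4]]
Verify stationarity: grad f(x*) = H x* + g = (0, 0).
Eigenvalues of H: -13, 0.
H has a zero eigenvalue (singular; negative semidefinite but not definite), so H is neither positive definite, negative definite, nor indefinite. The second-order test alone is inconclusive -> degen.
(Indeed, f is constant along the null direction of H through x*, so x* is not a strict local extremum.)

degen


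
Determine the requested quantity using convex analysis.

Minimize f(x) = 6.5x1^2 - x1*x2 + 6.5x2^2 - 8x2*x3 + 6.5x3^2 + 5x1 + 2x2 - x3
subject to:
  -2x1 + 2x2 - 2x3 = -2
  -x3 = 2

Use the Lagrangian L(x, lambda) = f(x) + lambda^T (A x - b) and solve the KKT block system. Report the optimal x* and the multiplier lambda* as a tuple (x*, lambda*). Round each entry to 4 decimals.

Form the Lagrangian:
  L(x, lambda) = (1/2) x^T Q x + c^T x + lambda^T (A x - b)
Stationarity (grad_x L = 0): Q x + c + A^T lambda = 0.
Primal feasibility: A x = b.

This gives the KKT block system:
  [ Q   A^T ] [ x     ]   [-c ]
  [ A    0  ] [ lambda ] = [ b ]

Solving the linear system:
  x*      = (0.5417, -2.4583, -2)
  lambda* = (7.25, -21.8333)
  f(x*)   = 28.9792

x* = (0.5417, -2.4583, -2), lambda* = (7.25, -21.8333)


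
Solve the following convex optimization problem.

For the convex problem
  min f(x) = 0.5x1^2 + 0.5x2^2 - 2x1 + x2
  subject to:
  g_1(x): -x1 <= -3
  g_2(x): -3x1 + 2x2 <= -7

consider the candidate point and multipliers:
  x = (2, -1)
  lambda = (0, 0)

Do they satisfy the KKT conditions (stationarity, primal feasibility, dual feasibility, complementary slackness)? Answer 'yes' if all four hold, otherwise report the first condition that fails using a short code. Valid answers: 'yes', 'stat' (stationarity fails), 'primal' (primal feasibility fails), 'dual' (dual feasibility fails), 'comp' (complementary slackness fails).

Gradient of f: grad f(x) = Q x + c = (0, 0)
Constraint values g_i(x) = a_i^T x - b_i:
  g_1((2, -1)) = 1
  g_2((2, -1)) = -1
Stationarity residual: grad f(x) + sum_i lambda_i a_i = (0, 0)
  -> stationarity OK
Primal feasibility (all g_i <= 0): FAILS
Dual feasibility (all lambda_i >= 0): OK
Complementary slackness (lambda_i * g_i(x) = 0 for all i): OK

Verdict: the first failing condition is primal_feasibility -> primal.

primal


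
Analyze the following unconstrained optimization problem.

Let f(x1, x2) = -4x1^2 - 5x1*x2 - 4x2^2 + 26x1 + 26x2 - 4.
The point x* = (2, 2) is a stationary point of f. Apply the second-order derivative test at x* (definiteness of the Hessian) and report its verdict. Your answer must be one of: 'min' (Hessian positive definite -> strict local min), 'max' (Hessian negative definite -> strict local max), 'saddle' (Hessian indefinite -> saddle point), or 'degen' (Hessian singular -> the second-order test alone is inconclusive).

Compute the Hessian H = grad^2 f:
  H = [[-8, -5], [-5, -8]]
Verify stationarity: grad f(x*) = H x* + g = (0, 0).
Eigenvalues of H: -13, -3.
Both eigenvalues < 0, so H is negative definite -> x* is a strict local max.

max


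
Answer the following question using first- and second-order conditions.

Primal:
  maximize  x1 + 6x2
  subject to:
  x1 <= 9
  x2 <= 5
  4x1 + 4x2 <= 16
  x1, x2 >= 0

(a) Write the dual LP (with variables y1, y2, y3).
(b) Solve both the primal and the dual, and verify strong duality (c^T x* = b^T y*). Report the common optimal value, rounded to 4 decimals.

The standard primal-dual pair for 'max c^T x s.t. A x <= b, x >= 0' is:
  Dual:  min b^T y  s.t.  A^T y >= c,  y >= 0.

So the dual LP is:
  minimize  9y1 + 5y2 + 16y3
  subject to:
    y1 + 4y3 >= 1
    y2 + 4y3 >= 6
    y1, y2, y3 >= 0

Solving the primal: x* = (0, 4).
  primal value c^T x* = 24.
Solving the dual: y* = (0, 0, 1.5).
  dual value b^T y* = 24.
Strong duality: c^T x* = b^T y*. Confirmed.

24


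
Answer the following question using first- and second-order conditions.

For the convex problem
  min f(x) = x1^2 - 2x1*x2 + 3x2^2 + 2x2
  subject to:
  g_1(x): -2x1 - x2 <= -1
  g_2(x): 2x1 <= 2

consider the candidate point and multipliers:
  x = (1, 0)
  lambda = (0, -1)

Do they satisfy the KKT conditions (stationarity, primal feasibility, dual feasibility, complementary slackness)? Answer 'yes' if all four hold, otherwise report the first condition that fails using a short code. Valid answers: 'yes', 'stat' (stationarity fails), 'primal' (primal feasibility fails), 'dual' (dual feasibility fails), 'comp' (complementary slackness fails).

Gradient of f: grad f(x) = Q x + c = (2, 0)
Constraint values g_i(x) = a_i^T x - b_i:
  g_1((1, 0)) = -1
  g_2((1, 0)) = 0
Stationarity residual: grad f(x) + sum_i lambda_i a_i = (0, 0)
  -> stationarity OK
Primal feasibility (all g_i <= 0): OK
Dual feasibility (all lambda_i >= 0): FAILS
Complementary slackness (lambda_i * g_i(x) = 0 for all i): OK

Verdict: the first failing condition is dual_feasibility -> dual.

dual


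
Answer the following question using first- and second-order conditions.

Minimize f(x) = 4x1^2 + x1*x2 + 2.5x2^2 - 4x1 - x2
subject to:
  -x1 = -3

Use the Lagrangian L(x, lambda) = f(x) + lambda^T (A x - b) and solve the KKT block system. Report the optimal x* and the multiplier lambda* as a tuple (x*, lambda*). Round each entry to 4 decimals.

Form the Lagrangian:
  L(x, lambda) = (1/2) x^T Q x + c^T x + lambda^T (A x - b)
Stationarity (grad_x L = 0): Q x + c + A^T lambda = 0.
Primal feasibility: A x = b.

This gives the KKT block system:
  [ Q   A^T ] [ x     ]   [-c ]
  [ A    0  ] [ lambda ] = [ b ]

Solving the linear system:
  x*      = (3, -0.4)
  lambda* = (19.6)
  f(x*)   = 23.6

x* = (3, -0.4), lambda* = (19.6)


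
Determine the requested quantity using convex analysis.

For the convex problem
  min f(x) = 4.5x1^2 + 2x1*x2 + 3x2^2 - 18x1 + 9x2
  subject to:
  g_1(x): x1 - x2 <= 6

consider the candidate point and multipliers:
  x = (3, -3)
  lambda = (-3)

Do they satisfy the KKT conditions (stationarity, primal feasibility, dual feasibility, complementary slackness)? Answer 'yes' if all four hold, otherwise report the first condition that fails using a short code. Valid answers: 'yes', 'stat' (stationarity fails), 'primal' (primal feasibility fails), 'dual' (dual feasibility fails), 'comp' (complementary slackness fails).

Gradient of f: grad f(x) = Q x + c = (3, -3)
Constraint values g_i(x) = a_i^T x - b_i:
  g_1((3, -3)) = 0
Stationarity residual: grad f(x) + sum_i lambda_i a_i = (0, 0)
  -> stationarity OK
Primal feasibility (all g_i <= 0): OK
Dual feasibility (all lambda_i >= 0): FAILS
Complementary slackness (lambda_i * g_i(x) = 0 for all i): OK

Verdict: the first failing condition is dual_feasibility -> dual.

dual


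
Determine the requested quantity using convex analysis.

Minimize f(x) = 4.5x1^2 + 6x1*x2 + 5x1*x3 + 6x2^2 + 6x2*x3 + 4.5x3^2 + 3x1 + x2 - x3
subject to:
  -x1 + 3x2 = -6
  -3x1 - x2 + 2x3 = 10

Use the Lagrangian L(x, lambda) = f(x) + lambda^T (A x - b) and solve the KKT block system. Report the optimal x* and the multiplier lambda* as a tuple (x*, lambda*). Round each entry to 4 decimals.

Form the Lagrangian:
  L(x, lambda) = (1/2) x^T Q x + c^T x + lambda^T (A x - b)
Stationarity (grad_x L = 0): Q x + c + A^T lambda = 0.
Primal feasibility: A x = b.

This gives the KKT block system:
  [ Q   A^T ] [ x     ]   [-c ]
  [ A    0  ] [ lambda ] = [ b ]

Solving the linear system:
  x*      = (-0.7926, -2.2642, 2.6791)
  lambda* = (4.023, -2.7819)
  f(x*)   = 22.3183

x* = (-0.7926, -2.2642, 2.6791), lambda* = (4.023, -2.7819)


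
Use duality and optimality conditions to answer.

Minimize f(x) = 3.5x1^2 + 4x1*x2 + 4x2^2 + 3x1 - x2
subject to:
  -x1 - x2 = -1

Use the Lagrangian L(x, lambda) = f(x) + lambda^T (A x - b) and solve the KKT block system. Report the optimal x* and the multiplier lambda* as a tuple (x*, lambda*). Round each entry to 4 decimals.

Form the Lagrangian:
  L(x, lambda) = (1/2) x^T Q x + c^T x + lambda^T (A x - b)
Stationarity (grad_x L = 0): Q x + c + A^T lambda = 0.
Primal feasibility: A x = b.

This gives the KKT block system:
  [ Q   A^T ] [ x     ]   [-c ]
  [ A    0  ] [ lambda ] = [ b ]

Solving the linear system:
  x*      = (0, 1)
  lambda* = (7)
  f(x*)   = 3

x* = (0, 1), lambda* = (7)


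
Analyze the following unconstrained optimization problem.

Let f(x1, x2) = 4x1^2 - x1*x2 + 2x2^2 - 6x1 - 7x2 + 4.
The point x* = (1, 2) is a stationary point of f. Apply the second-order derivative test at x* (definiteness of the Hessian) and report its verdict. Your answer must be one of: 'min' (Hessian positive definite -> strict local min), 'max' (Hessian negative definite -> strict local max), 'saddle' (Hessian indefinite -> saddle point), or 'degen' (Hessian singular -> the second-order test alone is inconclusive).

Compute the Hessian H = grad^2 f:
  H = [[8, -1], [-1, 4]]
Verify stationarity: grad f(x*) = H x* + g = (0, 0).
Eigenvalues of H: 3.7639, 8.2361.
Both eigenvalues > 0, so H is positive definite -> x* is a strict local min.

min


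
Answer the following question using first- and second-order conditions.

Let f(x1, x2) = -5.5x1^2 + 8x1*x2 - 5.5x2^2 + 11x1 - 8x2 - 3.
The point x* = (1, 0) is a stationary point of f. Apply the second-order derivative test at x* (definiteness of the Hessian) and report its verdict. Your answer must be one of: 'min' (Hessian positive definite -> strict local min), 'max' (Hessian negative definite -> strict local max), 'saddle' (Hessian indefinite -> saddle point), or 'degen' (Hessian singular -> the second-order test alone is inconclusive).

Compute the Hessian H = grad^2 f:
  H = [[-11, 8], [8, -11]]
Verify stationarity: grad f(x*) = H x* + g = (0, 0).
Eigenvalues of H: -19, -3.
Both eigenvalues < 0, so H is negative definite -> x* is a strict local max.

max


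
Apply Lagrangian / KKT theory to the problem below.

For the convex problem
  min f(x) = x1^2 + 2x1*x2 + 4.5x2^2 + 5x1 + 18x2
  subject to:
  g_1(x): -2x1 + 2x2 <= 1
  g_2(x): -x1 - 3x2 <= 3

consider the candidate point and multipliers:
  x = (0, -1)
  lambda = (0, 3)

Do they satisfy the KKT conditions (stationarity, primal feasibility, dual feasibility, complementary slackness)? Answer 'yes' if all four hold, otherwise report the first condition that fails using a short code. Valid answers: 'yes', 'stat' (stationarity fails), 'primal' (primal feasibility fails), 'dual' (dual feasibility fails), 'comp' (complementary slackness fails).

Gradient of f: grad f(x) = Q x + c = (3, 9)
Constraint values g_i(x) = a_i^T x - b_i:
  g_1((0, -1)) = -3
  g_2((0, -1)) = 0
Stationarity residual: grad f(x) + sum_i lambda_i a_i = (0, 0)
  -> stationarity OK
Primal feasibility (all g_i <= 0): OK
Dual feasibility (all lambda_i >= 0): OK
Complementary slackness (lambda_i * g_i(x) = 0 for all i): OK

Verdict: yes, KKT holds.

yes


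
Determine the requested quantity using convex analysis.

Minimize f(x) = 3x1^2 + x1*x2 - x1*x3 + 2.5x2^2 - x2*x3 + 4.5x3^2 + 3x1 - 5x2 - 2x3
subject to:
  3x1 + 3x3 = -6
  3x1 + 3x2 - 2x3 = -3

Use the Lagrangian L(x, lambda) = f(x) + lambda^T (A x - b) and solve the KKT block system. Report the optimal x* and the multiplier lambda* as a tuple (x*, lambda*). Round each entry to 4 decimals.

Form the Lagrangian:
  L(x, lambda) = (1/2) x^T Q x + c^T x + lambda^T (A x - b)
Stationarity (grad_x L = 0): Q x + c + A^T lambda = 0.
Primal feasibility: A x = b.

This gives the KKT block system:
  [ Q   A^T ] [ x     ]   [-c ]
  [ A    0  ] [ lambda ] = [ b ]

Solving the linear system:
  x*      = (-1.8486, 0.7477, -0.1514)
  lambda* = (1.4113, 0.9862)
  f(x*)   = 1.2225

x* = (-1.8486, 0.7477, -0.1514), lambda* = (1.4113, 0.9862)


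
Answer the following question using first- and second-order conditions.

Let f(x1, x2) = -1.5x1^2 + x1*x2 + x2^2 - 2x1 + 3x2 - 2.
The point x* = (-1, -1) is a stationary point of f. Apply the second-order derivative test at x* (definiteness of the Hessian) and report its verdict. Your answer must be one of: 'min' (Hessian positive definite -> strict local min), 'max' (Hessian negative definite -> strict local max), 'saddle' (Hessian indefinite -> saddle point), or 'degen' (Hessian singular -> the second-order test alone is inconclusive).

Compute the Hessian H = grad^2 f:
  H = [[-3, 1], [1, 2]]
Verify stationarity: grad f(x*) = H x* + g = (0, 0).
Eigenvalues of H: -3.1926, 2.1926.
Eigenvalues have mixed signs, so H is indefinite -> x* is a saddle point.

saddle


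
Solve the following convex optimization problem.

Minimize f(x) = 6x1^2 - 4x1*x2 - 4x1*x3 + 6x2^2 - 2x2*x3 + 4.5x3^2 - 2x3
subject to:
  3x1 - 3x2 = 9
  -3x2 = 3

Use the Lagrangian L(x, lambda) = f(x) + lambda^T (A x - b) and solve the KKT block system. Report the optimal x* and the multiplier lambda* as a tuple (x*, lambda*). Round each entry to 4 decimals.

Form the Lagrangian:
  L(x, lambda) = (1/2) x^T Q x + c^T x + lambda^T (A x - b)
Stationarity (grad_x L = 0): Q x + c + A^T lambda = 0.
Primal feasibility: A x = b.

This gives the KKT block system:
  [ Q   A^T ] [ x     ]   [-c ]
  [ A    0  ] [ lambda ] = [ b ]

Solving the linear system:
  x*      = (2, -1, 0.8889)
  lambda* = (-8.1481, 0.8889)
  f(x*)   = 34.4444

x* = (2, -1, 0.8889), lambda* = (-8.1481, 0.8889)


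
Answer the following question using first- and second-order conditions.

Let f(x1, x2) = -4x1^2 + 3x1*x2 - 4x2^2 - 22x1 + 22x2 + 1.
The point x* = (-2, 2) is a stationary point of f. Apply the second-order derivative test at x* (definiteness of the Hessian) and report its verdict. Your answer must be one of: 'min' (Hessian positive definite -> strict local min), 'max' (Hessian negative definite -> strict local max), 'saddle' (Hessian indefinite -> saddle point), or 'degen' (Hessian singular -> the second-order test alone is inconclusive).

Compute the Hessian H = grad^2 f:
  H = [[-8, 3], [3, -8]]
Verify stationarity: grad f(x*) = H x* + g = (0, 0).
Eigenvalues of H: -11, -5.
Both eigenvalues < 0, so H is negative definite -> x* is a strict local max.

max


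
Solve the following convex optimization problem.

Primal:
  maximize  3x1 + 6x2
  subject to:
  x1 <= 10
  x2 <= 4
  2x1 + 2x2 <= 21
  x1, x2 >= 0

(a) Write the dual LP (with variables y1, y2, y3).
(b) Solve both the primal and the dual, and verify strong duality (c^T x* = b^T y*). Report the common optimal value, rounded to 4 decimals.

The standard primal-dual pair for 'max c^T x s.t. A x <= b, x >= 0' is:
  Dual:  min b^T y  s.t.  A^T y >= c,  y >= 0.

So the dual LP is:
  minimize  10y1 + 4y2 + 21y3
  subject to:
    y1 + 2y3 >= 3
    y2 + 2y3 >= 6
    y1, y2, y3 >= 0

Solving the primal: x* = (6.5, 4).
  primal value c^T x* = 43.5.
Solving the dual: y* = (0, 3, 1.5).
  dual value b^T y* = 43.5.
Strong duality: c^T x* = b^T y*. Confirmed.

43.5


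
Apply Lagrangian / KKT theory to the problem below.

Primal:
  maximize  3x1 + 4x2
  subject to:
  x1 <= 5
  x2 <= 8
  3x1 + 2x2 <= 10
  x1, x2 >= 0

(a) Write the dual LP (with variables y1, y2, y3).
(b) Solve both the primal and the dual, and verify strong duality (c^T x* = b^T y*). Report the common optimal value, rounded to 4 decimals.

The standard primal-dual pair for 'max c^T x s.t. A x <= b, x >= 0' is:
  Dual:  min b^T y  s.t.  A^T y >= c,  y >= 0.

So the dual LP is:
  minimize  5y1 + 8y2 + 10y3
  subject to:
    y1 + 3y3 >= 3
    y2 + 2y3 >= 4
    y1, y2, y3 >= 0

Solving the primal: x* = (0, 5).
  primal value c^T x* = 20.
Solving the dual: y* = (0, 0, 2).
  dual value b^T y* = 20.
Strong duality: c^T x* = b^T y*. Confirmed.

20


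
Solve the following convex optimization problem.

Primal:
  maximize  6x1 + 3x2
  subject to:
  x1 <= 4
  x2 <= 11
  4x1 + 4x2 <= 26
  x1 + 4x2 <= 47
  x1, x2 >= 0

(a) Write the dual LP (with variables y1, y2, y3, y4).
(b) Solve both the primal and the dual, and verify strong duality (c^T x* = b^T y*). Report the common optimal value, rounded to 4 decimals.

The standard primal-dual pair for 'max c^T x s.t. A x <= b, x >= 0' is:
  Dual:  min b^T y  s.t.  A^T y >= c,  y >= 0.

So the dual LP is:
  minimize  4y1 + 11y2 + 26y3 + 47y4
  subject to:
    y1 + 4y3 + y4 >= 6
    y2 + 4y3 + 4y4 >= 3
    y1, y2, y3, y4 >= 0

Solving the primal: x* = (4, 2.5).
  primal value c^T x* = 31.5.
Solving the dual: y* = (3, 0, 0.75, 0).
  dual value b^T y* = 31.5.
Strong duality: c^T x* = b^T y*. Confirmed.

31.5


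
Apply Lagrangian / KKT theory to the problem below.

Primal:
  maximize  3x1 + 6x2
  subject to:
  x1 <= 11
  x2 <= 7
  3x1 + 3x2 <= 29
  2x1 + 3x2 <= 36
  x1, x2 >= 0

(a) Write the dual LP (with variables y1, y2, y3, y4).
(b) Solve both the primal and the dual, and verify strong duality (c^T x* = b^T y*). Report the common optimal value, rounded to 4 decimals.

The standard primal-dual pair for 'max c^T x s.t. A x <= b, x >= 0' is:
  Dual:  min b^T y  s.t.  A^T y >= c,  y >= 0.

So the dual LP is:
  minimize  11y1 + 7y2 + 29y3 + 36y4
  subject to:
    y1 + 3y3 + 2y4 >= 3
    y2 + 3y3 + 3y4 >= 6
    y1, y2, y3, y4 >= 0

Solving the primal: x* = (2.6667, 7).
  primal value c^T x* = 50.
Solving the dual: y* = (0, 3, 1, 0).
  dual value b^T y* = 50.
Strong duality: c^T x* = b^T y*. Confirmed.

50


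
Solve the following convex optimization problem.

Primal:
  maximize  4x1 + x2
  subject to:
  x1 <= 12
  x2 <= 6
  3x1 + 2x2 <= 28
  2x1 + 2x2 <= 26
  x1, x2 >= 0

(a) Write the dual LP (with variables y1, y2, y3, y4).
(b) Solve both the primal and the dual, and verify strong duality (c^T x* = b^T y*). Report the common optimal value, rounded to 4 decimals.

The standard primal-dual pair for 'max c^T x s.t. A x <= b, x >= 0' is:
  Dual:  min b^T y  s.t.  A^T y >= c,  y >= 0.

So the dual LP is:
  minimize  12y1 + 6y2 + 28y3 + 26y4
  subject to:
    y1 + 3y3 + 2y4 >= 4
    y2 + 2y3 + 2y4 >= 1
    y1, y2, y3, y4 >= 0

Solving the primal: x* = (9.3333, 0).
  primal value c^T x* = 37.3333.
Solving the dual: y* = (0, 0, 1.3333, 0).
  dual value b^T y* = 37.3333.
Strong duality: c^T x* = b^T y*. Confirmed.

37.3333


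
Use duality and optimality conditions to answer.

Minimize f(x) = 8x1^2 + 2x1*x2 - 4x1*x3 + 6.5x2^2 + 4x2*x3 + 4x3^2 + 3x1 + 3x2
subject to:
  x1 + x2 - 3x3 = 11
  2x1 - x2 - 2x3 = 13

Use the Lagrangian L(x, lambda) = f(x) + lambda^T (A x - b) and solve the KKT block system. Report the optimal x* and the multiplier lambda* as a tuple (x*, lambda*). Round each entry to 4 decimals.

Form the Lagrangian:
  L(x, lambda) = (1/2) x^T Q x + c^T x + lambda^T (A x - b)
Stationarity (grad_x L = 0): Q x + c + A^T lambda = 0.
Primal feasibility: A x = b.

This gives the KKT block system:
  [ Q   A^T ] [ x     ]   [-c ]
  [ A    0  ] [ lambda ] = [ b ]

Solving the linear system:
  x*      = (2.178, -1.6576, -3.4932)
  lambda* = (2.6087, -25.5571)
  f(x*)   = 152.5537

x* = (2.178, -1.6576, -3.4932), lambda* = (2.6087, -25.5571)


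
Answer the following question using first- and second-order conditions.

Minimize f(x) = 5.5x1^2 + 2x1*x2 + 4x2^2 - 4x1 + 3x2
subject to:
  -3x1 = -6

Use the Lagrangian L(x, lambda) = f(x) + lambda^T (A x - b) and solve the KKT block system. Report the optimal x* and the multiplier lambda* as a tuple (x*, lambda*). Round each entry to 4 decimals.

Form the Lagrangian:
  L(x, lambda) = (1/2) x^T Q x + c^T x + lambda^T (A x - b)
Stationarity (grad_x L = 0): Q x + c + A^T lambda = 0.
Primal feasibility: A x = b.

This gives the KKT block system:
  [ Q   A^T ] [ x     ]   [-c ]
  [ A    0  ] [ lambda ] = [ b ]

Solving the linear system:
  x*      = (2, -0.875)
  lambda* = (5.4167)
  f(x*)   = 10.9375

x* = (2, -0.875), lambda* = (5.4167)


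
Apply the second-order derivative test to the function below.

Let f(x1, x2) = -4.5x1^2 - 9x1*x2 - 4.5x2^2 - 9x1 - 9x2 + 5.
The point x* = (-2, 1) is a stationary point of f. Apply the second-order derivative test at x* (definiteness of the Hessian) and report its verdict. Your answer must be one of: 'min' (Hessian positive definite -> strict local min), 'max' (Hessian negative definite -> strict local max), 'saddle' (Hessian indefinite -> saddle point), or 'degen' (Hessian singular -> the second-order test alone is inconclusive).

Compute the Hessian H = grad^2 f:
  H = [[-9, -9], [-9, -9]]
Verify stationarity: grad f(x*) = H x* + g = (0, 0).
Eigenvalues of H: -18, 0.
H has a zero eigenvalue (singular; negative semidefinite but not definite), so H is neither positive definite, negative definite, nor indefinite. The second-order test alone is inconclusive -> degen.
(Indeed, f is constant along the null direction of H through x*, so x* is not a strict local extremum.)

degen


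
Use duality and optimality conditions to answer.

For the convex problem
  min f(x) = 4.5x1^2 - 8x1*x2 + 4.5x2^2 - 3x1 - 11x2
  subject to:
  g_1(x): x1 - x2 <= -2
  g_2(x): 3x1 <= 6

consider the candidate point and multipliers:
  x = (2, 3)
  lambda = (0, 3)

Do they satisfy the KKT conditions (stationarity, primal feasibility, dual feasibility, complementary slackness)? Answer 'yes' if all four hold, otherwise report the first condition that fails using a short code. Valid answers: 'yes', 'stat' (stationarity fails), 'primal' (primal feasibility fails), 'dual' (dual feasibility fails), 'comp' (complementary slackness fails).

Gradient of f: grad f(x) = Q x + c = (-9, 0)
Constraint values g_i(x) = a_i^T x - b_i:
  g_1((2, 3)) = 1
  g_2((2, 3)) = 0
Stationarity residual: grad f(x) + sum_i lambda_i a_i = (0, 0)
  -> stationarity OK
Primal feasibility (all g_i <= 0): FAILS
Dual feasibility (all lambda_i >= 0): OK
Complementary slackness (lambda_i * g_i(x) = 0 for all i): OK

Verdict: the first failing condition is primal_feasibility -> primal.

primal


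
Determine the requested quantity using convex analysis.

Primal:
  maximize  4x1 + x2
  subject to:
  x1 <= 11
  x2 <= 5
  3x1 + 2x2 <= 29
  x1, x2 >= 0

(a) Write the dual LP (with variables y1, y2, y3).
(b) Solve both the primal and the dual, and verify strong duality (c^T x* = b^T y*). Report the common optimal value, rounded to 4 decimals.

The standard primal-dual pair for 'max c^T x s.t. A x <= b, x >= 0' is:
  Dual:  min b^T y  s.t.  A^T y >= c,  y >= 0.

So the dual LP is:
  minimize  11y1 + 5y2 + 29y3
  subject to:
    y1 + 3y3 >= 4
    y2 + 2y3 >= 1
    y1, y2, y3 >= 0

Solving the primal: x* = (9.6667, 0).
  primal value c^T x* = 38.6667.
Solving the dual: y* = (0, 0, 1.3333).
  dual value b^T y* = 38.6667.
Strong duality: c^T x* = b^T y*. Confirmed.

38.6667


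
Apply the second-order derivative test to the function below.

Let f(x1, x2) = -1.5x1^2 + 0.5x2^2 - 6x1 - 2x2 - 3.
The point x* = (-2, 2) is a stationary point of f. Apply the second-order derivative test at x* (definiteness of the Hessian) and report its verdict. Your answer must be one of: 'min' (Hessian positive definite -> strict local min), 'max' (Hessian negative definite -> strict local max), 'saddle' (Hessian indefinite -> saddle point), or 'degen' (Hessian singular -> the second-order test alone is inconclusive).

Compute the Hessian H = grad^2 f:
  H = [[-3, 0], [0, 1]]
Verify stationarity: grad f(x*) = H x* + g = (0, 0).
Eigenvalues of H: -3, 1.
Eigenvalues have mixed signs, so H is indefinite -> x* is a saddle point.

saddle


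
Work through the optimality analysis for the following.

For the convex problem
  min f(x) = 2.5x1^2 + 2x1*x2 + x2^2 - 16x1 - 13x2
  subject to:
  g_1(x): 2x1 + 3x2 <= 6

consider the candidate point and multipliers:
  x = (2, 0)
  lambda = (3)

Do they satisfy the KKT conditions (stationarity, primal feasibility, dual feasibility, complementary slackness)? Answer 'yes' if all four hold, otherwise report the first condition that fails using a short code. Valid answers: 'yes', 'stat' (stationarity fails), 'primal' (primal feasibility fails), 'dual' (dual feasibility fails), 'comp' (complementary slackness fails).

Gradient of f: grad f(x) = Q x + c = (-6, -9)
Constraint values g_i(x) = a_i^T x - b_i:
  g_1((2, 0)) = -2
Stationarity residual: grad f(x) + sum_i lambda_i a_i = (0, 0)
  -> stationarity OK
Primal feasibility (all g_i <= 0): OK
Dual feasibility (all lambda_i >= 0): OK
Complementary slackness (lambda_i * g_i(x) = 0 for all i): FAILS

Verdict: the first failing condition is complementary_slackness -> comp.

comp


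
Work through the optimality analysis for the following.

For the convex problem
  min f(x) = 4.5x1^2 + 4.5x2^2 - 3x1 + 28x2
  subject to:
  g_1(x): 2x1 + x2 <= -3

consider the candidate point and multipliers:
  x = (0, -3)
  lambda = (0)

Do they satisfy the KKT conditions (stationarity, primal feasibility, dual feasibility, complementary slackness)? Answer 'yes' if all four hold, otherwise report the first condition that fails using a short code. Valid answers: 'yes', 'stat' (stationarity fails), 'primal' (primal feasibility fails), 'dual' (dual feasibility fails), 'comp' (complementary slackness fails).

Gradient of f: grad f(x) = Q x + c = (-3, 1)
Constraint values g_i(x) = a_i^T x - b_i:
  g_1((0, -3)) = 0
Stationarity residual: grad f(x) + sum_i lambda_i a_i = (-3, 1)
  -> stationarity FAILS
Primal feasibility (all g_i <= 0): OK
Dual feasibility (all lambda_i >= 0): OK
Complementary slackness (lambda_i * g_i(x) = 0 for all i): OK

Verdict: the first failing condition is stationarity -> stat.

stat


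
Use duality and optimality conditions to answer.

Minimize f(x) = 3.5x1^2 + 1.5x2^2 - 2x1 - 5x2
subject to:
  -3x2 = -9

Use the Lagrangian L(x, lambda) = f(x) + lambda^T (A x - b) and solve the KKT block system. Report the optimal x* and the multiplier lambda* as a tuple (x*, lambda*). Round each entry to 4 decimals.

Form the Lagrangian:
  L(x, lambda) = (1/2) x^T Q x + c^T x + lambda^T (A x - b)
Stationarity (grad_x L = 0): Q x + c + A^T lambda = 0.
Primal feasibility: A x = b.

This gives the KKT block system:
  [ Q   A^T ] [ x     ]   [-c ]
  [ A    0  ] [ lambda ] = [ b ]

Solving the linear system:
  x*      = (0.2857, 3)
  lambda* = (1.3333)
  f(x*)   = -1.7857

x* = (0.2857, 3), lambda* = (1.3333)


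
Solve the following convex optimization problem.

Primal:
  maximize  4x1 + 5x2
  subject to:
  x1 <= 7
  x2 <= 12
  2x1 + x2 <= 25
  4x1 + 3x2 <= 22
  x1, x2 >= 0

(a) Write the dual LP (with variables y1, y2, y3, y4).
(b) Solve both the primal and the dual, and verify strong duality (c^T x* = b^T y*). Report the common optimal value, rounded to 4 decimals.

The standard primal-dual pair for 'max c^T x s.t. A x <= b, x >= 0' is:
  Dual:  min b^T y  s.t.  A^T y >= c,  y >= 0.

So the dual LP is:
  minimize  7y1 + 12y2 + 25y3 + 22y4
  subject to:
    y1 + 2y3 + 4y4 >= 4
    y2 + y3 + 3y4 >= 5
    y1, y2, y3, y4 >= 0

Solving the primal: x* = (0, 7.3333).
  primal value c^T x* = 36.6667.
Solving the dual: y* = (0, 0, 0, 1.6667).
  dual value b^T y* = 36.6667.
Strong duality: c^T x* = b^T y*. Confirmed.

36.6667


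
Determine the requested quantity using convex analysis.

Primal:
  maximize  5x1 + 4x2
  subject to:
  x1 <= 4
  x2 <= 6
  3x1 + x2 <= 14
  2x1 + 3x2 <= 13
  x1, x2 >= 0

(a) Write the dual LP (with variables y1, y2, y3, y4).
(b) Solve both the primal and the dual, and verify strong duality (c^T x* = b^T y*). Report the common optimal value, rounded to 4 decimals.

The standard primal-dual pair for 'max c^T x s.t. A x <= b, x >= 0' is:
  Dual:  min b^T y  s.t.  A^T y >= c,  y >= 0.

So the dual LP is:
  minimize  4y1 + 6y2 + 14y3 + 13y4
  subject to:
    y1 + 3y3 + 2y4 >= 5
    y2 + y3 + 3y4 >= 4
    y1, y2, y3, y4 >= 0

Solving the primal: x* = (4, 1.6667).
  primal value c^T x* = 26.6667.
Solving the dual: y* = (2.3333, 0, 0, 1.3333).
  dual value b^T y* = 26.6667.
Strong duality: c^T x* = b^T y*. Confirmed.

26.6667


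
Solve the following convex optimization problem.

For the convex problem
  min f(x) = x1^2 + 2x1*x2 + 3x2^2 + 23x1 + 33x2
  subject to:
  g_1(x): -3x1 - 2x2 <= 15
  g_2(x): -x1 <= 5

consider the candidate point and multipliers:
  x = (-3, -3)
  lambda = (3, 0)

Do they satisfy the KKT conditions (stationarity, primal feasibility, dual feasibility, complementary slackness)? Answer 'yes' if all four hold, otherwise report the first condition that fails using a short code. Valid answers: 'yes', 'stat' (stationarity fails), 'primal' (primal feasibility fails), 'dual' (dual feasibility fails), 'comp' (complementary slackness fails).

Gradient of f: grad f(x) = Q x + c = (11, 9)
Constraint values g_i(x) = a_i^T x - b_i:
  g_1((-3, -3)) = 0
  g_2((-3, -3)) = -2
Stationarity residual: grad f(x) + sum_i lambda_i a_i = (2, 3)
  -> stationarity FAILS
Primal feasibility (all g_i <= 0): OK
Dual feasibility (all lambda_i >= 0): OK
Complementary slackness (lambda_i * g_i(x) = 0 for all i): OK

Verdict: the first failing condition is stationarity -> stat.

stat


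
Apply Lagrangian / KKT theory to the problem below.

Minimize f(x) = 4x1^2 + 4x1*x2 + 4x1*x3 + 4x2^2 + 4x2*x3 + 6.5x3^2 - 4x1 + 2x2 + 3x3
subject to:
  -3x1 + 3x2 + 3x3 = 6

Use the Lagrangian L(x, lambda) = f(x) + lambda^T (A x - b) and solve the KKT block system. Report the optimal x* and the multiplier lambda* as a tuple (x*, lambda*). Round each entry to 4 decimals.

Form the Lagrangian:
  L(x, lambda) = (1/2) x^T Q x + c^T x + lambda^T (A x - b)
Stationarity (grad_x L = 0): Q x + c + A^T lambda = 0.
Primal feasibility: A x = b.

This gives the KKT block system:
  [ Q   A^T ] [ x     ]   [-c ]
  [ A    0  ] [ lambda ] = [ b ]

Solving the linear system:
  x*      = (-0.8716, 0.8581, 0.2703)
  lambda* = (-2.1532)
  f(x*)   = 9.4662

x* = (-0.8716, 0.8581, 0.2703), lambda* = (-2.1532)


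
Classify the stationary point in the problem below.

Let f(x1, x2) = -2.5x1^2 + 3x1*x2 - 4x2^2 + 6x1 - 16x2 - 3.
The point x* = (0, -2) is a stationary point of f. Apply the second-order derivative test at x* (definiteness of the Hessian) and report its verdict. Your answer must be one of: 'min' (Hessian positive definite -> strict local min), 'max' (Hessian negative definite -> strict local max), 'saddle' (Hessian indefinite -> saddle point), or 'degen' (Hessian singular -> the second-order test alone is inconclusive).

Compute the Hessian H = grad^2 f:
  H = [[-5, 3], [3, -8]]
Verify stationarity: grad f(x*) = H x* + g = (0, 0).
Eigenvalues of H: -9.8541, -3.1459.
Both eigenvalues < 0, so H is negative definite -> x* is a strict local max.

max


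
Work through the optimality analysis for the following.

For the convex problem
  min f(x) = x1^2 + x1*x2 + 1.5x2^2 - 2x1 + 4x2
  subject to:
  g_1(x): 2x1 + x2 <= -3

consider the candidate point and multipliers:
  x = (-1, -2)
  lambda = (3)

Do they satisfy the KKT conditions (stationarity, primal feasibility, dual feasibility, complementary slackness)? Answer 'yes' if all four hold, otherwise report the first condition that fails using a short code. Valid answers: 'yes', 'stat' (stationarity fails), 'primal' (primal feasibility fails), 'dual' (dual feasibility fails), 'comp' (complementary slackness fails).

Gradient of f: grad f(x) = Q x + c = (-6, -3)
Constraint values g_i(x) = a_i^T x - b_i:
  g_1((-1, -2)) = -1
Stationarity residual: grad f(x) + sum_i lambda_i a_i = (0, 0)
  -> stationarity OK
Primal feasibility (all g_i <= 0): OK
Dual feasibility (all lambda_i >= 0): OK
Complementary slackness (lambda_i * g_i(x) = 0 for all i): FAILS

Verdict: the first failing condition is complementary_slackness -> comp.

comp


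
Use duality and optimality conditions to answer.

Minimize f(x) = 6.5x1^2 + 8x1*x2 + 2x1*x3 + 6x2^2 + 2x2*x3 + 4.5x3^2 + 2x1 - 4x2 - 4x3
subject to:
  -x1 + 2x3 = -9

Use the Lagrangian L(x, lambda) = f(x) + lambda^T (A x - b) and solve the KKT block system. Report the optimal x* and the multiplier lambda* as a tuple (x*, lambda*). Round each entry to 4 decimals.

Form the Lagrangian:
  L(x, lambda) = (1/2) x^T Q x + c^T x + lambda^T (A x - b)
Stationarity (grad_x L = 0): Q x + c + A^T lambda = 0.
Primal feasibility: A x = b.

This gives the KKT block system:
  [ Q   A^T ] [ x     ]   [-c ]
  [ A    0  ] [ lambda ] = [ b ]

Solving the linear system:
  x*      = (1.8571, -0.3095, -3.5714)
  lambda* = (16.5238)
  f(x*)   = 83.9762

x* = (1.8571, -0.3095, -3.5714), lambda* = (16.5238)


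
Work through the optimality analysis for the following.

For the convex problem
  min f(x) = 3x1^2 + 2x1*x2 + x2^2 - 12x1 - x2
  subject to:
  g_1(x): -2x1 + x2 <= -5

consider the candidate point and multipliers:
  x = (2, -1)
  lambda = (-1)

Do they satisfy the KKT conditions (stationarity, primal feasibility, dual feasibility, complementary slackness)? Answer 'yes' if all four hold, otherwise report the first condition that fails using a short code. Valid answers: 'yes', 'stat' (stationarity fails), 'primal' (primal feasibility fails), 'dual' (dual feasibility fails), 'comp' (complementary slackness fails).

Gradient of f: grad f(x) = Q x + c = (-2, 1)
Constraint values g_i(x) = a_i^T x - b_i:
  g_1((2, -1)) = 0
Stationarity residual: grad f(x) + sum_i lambda_i a_i = (0, 0)
  -> stationarity OK
Primal feasibility (all g_i <= 0): OK
Dual feasibility (all lambda_i >= 0): FAILS
Complementary slackness (lambda_i * g_i(x) = 0 for all i): OK

Verdict: the first failing condition is dual_feasibility -> dual.

dual


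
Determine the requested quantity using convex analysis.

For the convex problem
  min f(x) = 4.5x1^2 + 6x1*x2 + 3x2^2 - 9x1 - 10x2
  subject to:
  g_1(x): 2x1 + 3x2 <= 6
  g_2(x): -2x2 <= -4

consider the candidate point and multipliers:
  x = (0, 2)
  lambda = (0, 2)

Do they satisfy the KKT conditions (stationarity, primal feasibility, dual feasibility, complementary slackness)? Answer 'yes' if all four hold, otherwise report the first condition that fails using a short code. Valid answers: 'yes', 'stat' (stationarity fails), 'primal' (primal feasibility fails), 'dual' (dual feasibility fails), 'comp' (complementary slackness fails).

Gradient of f: grad f(x) = Q x + c = (3, 2)
Constraint values g_i(x) = a_i^T x - b_i:
  g_1((0, 2)) = 0
  g_2((0, 2)) = 0
Stationarity residual: grad f(x) + sum_i lambda_i a_i = (3, -2)
  -> stationarity FAILS
Primal feasibility (all g_i <= 0): OK
Dual feasibility (all lambda_i >= 0): OK
Complementary slackness (lambda_i * g_i(x) = 0 for all i): OK

Verdict: the first failing condition is stationarity -> stat.

stat


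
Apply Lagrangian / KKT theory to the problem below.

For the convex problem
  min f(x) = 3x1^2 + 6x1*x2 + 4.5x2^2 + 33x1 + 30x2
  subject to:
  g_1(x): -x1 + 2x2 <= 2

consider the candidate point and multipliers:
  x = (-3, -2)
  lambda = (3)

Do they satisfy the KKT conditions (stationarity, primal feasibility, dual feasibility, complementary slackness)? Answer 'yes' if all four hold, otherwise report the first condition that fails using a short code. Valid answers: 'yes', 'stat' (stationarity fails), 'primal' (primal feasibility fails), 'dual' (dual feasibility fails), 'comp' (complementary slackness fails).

Gradient of f: grad f(x) = Q x + c = (3, -6)
Constraint values g_i(x) = a_i^T x - b_i:
  g_1((-3, -2)) = -3
Stationarity residual: grad f(x) + sum_i lambda_i a_i = (0, 0)
  -> stationarity OK
Primal feasibility (all g_i <= 0): OK
Dual feasibility (all lambda_i >= 0): OK
Complementary slackness (lambda_i * g_i(x) = 0 for all i): FAILS

Verdict: the first failing condition is complementary_slackness -> comp.

comp


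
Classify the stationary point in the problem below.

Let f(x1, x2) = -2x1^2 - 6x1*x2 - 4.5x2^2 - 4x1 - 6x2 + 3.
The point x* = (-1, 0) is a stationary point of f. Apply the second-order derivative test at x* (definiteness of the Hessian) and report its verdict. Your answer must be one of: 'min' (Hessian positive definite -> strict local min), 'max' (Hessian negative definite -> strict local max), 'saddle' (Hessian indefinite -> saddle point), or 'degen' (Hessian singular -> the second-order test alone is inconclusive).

Compute the Hessian H = grad^2 f:
  H = [[-4, -6], [-6, -9]]
Verify stationarity: grad f(x*) = H x* + g = (0, 0).
Eigenvalues of H: -13, 0.
H has a zero eigenvalue (singular; negative semidefinite but not definite), so H is neither positive definite, negative definite, nor indefinite. The second-order test alone is inconclusive -> degen.
(Indeed, f is constant along the null direction of H through x*, so x* is not a strict local extremum.)

degen


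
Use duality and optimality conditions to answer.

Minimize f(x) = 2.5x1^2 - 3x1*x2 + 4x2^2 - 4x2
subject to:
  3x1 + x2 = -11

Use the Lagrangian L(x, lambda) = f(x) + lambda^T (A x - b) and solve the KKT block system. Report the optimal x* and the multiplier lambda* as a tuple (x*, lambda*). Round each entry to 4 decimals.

Form the Lagrangian:
  L(x, lambda) = (1/2) x^T Q x + c^T x + lambda^T (A x - b)
Stationarity (grad_x L = 0): Q x + c + A^T lambda = 0.
Primal feasibility: A x = b.

This gives the KKT block system:
  [ Q   A^T ] [ x     ]   [-c ]
  [ A    0  ] [ lambda ] = [ b ]

Solving the linear system:
  x*      = (-3.2526, -1.2421)
  lambda* = (4.1789)
  f(x*)   = 25.4684

x* = (-3.2526, -1.2421), lambda* = (4.1789)


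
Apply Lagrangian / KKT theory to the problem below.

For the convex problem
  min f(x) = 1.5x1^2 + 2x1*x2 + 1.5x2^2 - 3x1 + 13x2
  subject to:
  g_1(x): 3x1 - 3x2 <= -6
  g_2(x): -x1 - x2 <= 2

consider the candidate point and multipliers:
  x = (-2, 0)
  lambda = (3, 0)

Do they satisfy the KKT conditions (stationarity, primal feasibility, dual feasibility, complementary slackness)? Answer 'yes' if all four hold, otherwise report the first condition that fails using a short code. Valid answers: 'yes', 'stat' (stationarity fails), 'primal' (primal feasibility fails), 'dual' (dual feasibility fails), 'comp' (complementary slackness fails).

Gradient of f: grad f(x) = Q x + c = (-9, 9)
Constraint values g_i(x) = a_i^T x - b_i:
  g_1((-2, 0)) = 0
  g_2((-2, 0)) = 0
Stationarity residual: grad f(x) + sum_i lambda_i a_i = (0, 0)
  -> stationarity OK
Primal feasibility (all g_i <= 0): OK
Dual feasibility (all lambda_i >= 0): OK
Complementary slackness (lambda_i * g_i(x) = 0 for all i): OK

Verdict: yes, KKT holds.

yes


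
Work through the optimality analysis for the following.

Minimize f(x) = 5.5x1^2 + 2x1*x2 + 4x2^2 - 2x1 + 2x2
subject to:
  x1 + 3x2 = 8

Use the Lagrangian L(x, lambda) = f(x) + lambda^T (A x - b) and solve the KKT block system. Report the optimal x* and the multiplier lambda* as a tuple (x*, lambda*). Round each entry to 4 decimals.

Form the Lagrangian:
  L(x, lambda) = (1/2) x^T Q x + c^T x + lambda^T (A x - b)
Stationarity (grad_x L = 0): Q x + c + A^T lambda = 0.
Primal feasibility: A x = b.

This gives the KKT block system:
  [ Q   A^T ] [ x     ]   [-c ]
  [ A    0  ] [ lambda ] = [ b ]

Solving the linear system:
  x*      = (0.4211, 2.5263)
  lambda* = (-7.6842)
  f(x*)   = 32.8421

x* = (0.4211, 2.5263), lambda* = (-7.6842)


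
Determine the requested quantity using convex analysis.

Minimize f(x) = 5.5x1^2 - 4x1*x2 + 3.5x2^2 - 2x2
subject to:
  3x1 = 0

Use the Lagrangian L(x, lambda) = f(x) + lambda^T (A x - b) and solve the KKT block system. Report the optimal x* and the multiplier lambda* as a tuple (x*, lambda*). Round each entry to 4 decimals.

Form the Lagrangian:
  L(x, lambda) = (1/2) x^T Q x + c^T x + lambda^T (A x - b)
Stationarity (grad_x L = 0): Q x + c + A^T lambda = 0.
Primal feasibility: A x = b.

This gives the KKT block system:
  [ Q   A^T ] [ x     ]   [-c ]
  [ A    0  ] [ lambda ] = [ b ]

Solving the linear system:
  x*      = (0, 0.2857)
  lambda* = (0.381)
  f(x*)   = -0.2857

x* = (0, 0.2857), lambda* = (0.381)
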